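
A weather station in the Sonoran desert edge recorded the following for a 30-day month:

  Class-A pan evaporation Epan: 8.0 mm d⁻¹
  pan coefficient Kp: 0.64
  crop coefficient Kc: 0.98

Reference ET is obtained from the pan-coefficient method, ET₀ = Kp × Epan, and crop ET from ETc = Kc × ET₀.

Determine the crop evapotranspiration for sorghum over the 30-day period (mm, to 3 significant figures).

151 mm

ET₀ = 0.64 × 8.0 = 5.1200 mm/d
ETc = Kc × ET₀ = 0.98 × 5.1200 = 5.0176 mm/d
Over 30 days: 5.0176 × 30 = 150.528 mm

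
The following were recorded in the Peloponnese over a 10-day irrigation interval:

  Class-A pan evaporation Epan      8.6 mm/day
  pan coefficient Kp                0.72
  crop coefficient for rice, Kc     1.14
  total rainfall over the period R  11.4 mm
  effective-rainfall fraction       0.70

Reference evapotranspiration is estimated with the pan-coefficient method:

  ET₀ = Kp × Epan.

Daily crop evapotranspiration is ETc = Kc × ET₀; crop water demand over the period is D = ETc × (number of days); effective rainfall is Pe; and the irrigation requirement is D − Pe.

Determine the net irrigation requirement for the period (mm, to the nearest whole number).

ET₀ = 0.72 × 8.6 = 6.1920 mm/d
ETc = Kc × ET₀ = 1.14 × 6.1920 = 7.0589 mm/d
Crop demand D = ETc × 10 d = 7.0589 × 10 = 70.589 mm
Pe = 0.70 × 11.4 = 7.980 mm
D − Pe = 70.589 − 7.980 = 62.609 mm

63 mm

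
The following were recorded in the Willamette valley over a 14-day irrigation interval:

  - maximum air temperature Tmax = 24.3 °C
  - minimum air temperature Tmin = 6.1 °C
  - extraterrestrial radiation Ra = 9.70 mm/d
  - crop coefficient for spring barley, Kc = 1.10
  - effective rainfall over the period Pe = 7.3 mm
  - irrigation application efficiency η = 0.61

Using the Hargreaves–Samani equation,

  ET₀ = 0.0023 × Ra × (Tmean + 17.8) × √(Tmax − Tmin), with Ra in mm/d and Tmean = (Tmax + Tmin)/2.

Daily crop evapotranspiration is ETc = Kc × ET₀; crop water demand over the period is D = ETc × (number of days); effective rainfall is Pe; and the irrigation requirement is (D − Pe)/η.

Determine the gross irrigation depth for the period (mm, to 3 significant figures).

67.3 mm

Tmean = (24.3 + 6.1)/2 = 15.20 °C
ET₀ = 0.0023 × 9.70 × (15.20 + 17.8) × √18.2 = 0.0023 × 9.70 × 33.00 × 4.2661 = 3.1408 mm/d
ETc = Kc × ET₀ = 1.10 × 3.1408 = 3.4549 mm/d
Crop demand D = ETc × 14 d = 3.4549 × 14 = 48.369 mm
D − Pe = 48.369 − 7.3 = 41.069 mm
Gross irrigation = 41.069 / 0.61 = 67.326 mm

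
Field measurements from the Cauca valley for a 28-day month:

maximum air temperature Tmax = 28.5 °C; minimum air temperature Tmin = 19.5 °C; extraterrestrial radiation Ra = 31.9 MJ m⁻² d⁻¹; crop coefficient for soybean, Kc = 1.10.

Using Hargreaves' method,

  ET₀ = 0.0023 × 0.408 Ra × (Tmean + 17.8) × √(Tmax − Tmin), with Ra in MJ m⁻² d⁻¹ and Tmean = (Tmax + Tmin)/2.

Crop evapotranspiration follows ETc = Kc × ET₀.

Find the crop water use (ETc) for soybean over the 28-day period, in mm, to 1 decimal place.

Tmean = (28.5 + 19.5)/2 = 24.00 °C
0.408 Ra = 0.408 × 31.9 = 13.0152 mm/d equivalent
ET₀ = 0.0023 × 13.0152 × (24.00 + 17.8) × √9.0 = 0.0023 × 13.0152 × 41.80 × 3.0000 = 3.7538 mm/d
ETc = Kc × ET₀ = 1.10 × 3.7538 = 4.1292 mm/d
Over 28 days: 4.1292 × 28 = 115.618 mm

115.6 mm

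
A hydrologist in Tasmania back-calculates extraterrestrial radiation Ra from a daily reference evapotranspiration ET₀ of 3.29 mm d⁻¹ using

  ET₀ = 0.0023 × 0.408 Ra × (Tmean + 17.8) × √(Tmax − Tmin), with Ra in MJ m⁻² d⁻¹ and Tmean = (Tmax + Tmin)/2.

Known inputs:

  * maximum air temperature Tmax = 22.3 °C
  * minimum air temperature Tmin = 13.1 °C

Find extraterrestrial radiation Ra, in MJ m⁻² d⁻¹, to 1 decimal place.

32.6 MJ m⁻² d⁻¹

Tmean = (22.3+13.1)/2 = 17.70 °C; ΔT = 9.2
Ra = ET₀ / [0.0023 × 0.408 × (Tmean+17.8) × √ΔT]
   = 3.29 / (0.0023 × 0.408 × 35.50 × 3.0332) = 32.560 MJ m⁻² d⁻¹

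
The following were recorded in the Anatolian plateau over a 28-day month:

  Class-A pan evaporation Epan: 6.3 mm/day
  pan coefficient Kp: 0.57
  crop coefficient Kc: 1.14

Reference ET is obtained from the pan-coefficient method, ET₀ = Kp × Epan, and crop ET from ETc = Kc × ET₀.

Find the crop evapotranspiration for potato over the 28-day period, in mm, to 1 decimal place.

114.6 mm

ET₀ = 0.57 × 6.3 = 3.5910 mm/d
ETc = Kc × ET₀ = 1.14 × 3.5910 = 4.0937 mm/d
Over 28 days: 4.0937 × 28 = 114.624 mm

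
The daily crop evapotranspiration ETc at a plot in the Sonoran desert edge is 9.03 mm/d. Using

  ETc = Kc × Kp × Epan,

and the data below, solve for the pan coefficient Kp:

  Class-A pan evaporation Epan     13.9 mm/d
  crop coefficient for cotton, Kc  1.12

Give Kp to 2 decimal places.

0.58

ETc = Kc × Kp × Epan  ⇒  Kp = ETc / (Kc × Epan)
Kp = 9.03 / (1.12 × 13.9) = 9.03 / 15.568 = 0.5800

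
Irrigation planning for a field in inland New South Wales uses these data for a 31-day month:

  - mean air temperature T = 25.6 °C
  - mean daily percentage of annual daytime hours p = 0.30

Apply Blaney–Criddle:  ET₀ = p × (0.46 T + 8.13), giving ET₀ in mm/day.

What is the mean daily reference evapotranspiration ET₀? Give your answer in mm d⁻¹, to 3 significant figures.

5.97 mm d⁻¹

ET₀ = 0.30 × (0.46 × 25.6 + 8.13) = 0.30 × 19.906 = 5.9718 mm/d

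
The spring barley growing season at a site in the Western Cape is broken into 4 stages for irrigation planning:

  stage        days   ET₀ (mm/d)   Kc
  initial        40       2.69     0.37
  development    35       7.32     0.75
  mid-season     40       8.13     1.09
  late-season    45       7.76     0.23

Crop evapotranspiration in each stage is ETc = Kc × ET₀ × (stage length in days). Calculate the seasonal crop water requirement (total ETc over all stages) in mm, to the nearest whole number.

667 mm

initial: 0.37 × 2.69 × 40 = 39.81 mm
development: 0.75 × 7.32 × 35 = 192.15 mm
mid-season: 1.09 × 8.13 × 40 = 354.47 mm
late-season: 0.23 × 7.76 × 45 = 80.32 mm
Seasonal total = 666.75 mm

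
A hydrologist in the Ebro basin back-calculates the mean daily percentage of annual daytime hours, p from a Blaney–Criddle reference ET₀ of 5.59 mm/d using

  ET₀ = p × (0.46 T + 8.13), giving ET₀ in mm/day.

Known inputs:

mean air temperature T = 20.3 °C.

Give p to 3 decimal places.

0.320

p = ET₀ / (0.46 T + 8.13) = 5.59 / (0.46 × 20.3 + 8.13) = 5.59 / 17.468 = 0.3200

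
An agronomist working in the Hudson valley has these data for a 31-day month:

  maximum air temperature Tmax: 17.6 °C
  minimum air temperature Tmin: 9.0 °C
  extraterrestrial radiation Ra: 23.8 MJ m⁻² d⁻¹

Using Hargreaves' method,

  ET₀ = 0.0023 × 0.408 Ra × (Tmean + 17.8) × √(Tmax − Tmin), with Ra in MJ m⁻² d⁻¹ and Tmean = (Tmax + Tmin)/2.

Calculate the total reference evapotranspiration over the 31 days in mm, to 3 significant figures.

63.1 mm

Tmean = (17.6 + 9.0)/2 = 13.30 °C
0.408 Ra = 0.408 × 23.8 = 9.7104 mm/d equivalent
ET₀ = 0.0023 × 9.7104 × (13.30 + 17.8) × √8.6 = 0.0023 × 9.7104 × 31.10 × 2.9326 = 2.0369 mm/d
Over 31 days: 2.0369 × 31 = 63.144 mm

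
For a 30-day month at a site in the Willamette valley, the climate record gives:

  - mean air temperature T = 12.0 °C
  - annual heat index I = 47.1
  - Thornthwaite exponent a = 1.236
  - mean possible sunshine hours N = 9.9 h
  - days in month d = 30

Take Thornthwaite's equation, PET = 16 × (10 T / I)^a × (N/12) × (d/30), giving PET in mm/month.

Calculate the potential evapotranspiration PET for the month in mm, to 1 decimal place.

41.9 mm

10T/I = 10 × 12.0 / 47.1 = 2.5478
(10T/I)^a = 2.5478^1.236 = 3.1770
Uncorrected PET = 16 × 3.1770 = 50.832 mm
Correction = (N/12)(d/30) = (9.9/12)(30/30) = 0.8250
PET = 50.832 × 0.8250 = 41.936 mm/month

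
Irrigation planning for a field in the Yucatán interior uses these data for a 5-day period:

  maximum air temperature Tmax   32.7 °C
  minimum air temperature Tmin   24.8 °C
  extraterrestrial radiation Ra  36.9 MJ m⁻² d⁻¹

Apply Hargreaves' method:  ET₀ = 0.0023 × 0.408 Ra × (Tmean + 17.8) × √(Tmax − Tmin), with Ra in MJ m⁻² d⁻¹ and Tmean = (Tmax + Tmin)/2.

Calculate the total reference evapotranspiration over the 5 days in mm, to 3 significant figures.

Tmean = (32.7 + 24.8)/2 = 28.75 °C
0.408 Ra = 0.408 × 36.9 = 15.0552 mm/d equivalent
ET₀ = 0.0023 × 15.0552 × (28.75 + 17.8) × √7.9 = 0.0023 × 15.0552 × 46.55 × 2.8107 = 4.5305 mm/d
Over 5 days: 4.5305 × 5 = 22.653 mm

22.7 mm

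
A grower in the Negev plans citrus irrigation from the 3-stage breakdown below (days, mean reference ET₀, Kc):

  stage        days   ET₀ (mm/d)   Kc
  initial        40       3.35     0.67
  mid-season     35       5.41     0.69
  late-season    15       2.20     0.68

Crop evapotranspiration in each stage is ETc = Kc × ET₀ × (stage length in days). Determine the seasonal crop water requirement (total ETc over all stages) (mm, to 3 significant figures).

initial: 0.67 × 3.35 × 40 = 89.78 mm
mid-season: 0.69 × 5.41 × 35 = 130.65 mm
late-season: 0.68 × 2.20 × 15 = 22.44 mm
Seasonal total = 242.87 mm

243 mm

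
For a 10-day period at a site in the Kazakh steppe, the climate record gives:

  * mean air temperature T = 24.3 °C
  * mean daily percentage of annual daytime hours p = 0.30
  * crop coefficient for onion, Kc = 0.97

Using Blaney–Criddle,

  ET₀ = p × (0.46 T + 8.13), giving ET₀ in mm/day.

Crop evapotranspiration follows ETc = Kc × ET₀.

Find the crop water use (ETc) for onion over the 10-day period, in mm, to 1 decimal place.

ET₀ = 0.30 × (0.46 × 24.3 + 8.13) = 0.30 × 19.308 = 5.7924 mm/d
ETc = Kc × ET₀ = 0.97 × 5.7924 = 5.6186 mm/d
Over 10 days: 5.6186 × 10 = 56.186 mm

56.2 mm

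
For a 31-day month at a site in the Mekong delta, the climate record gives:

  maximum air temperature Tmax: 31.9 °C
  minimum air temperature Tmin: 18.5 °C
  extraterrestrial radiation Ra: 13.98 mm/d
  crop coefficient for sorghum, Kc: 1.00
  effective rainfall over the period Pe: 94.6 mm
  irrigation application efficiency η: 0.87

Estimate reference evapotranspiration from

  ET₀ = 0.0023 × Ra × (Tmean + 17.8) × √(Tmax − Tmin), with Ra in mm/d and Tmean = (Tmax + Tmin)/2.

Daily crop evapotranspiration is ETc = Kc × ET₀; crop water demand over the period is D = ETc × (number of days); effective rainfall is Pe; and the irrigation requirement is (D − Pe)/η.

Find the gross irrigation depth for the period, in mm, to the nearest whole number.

Tmean = (31.9 + 18.5)/2 = 25.20 °C
ET₀ = 0.0023 × 13.98 × (25.20 + 17.8) × √13.4 = 0.0023 × 13.98 × 43.00 × 3.6606 = 5.0612 mm/d
ETc = Kc × ET₀ = 1.00 × 5.0612 = 5.0612 mm/d
Crop demand D = ETc × 31 d = 5.0612 × 31 = 156.897 mm
D − Pe = 156.897 − 94.6 = 62.297 mm
Gross irrigation = 62.297 / 0.87 = 71.606 mm

72 mm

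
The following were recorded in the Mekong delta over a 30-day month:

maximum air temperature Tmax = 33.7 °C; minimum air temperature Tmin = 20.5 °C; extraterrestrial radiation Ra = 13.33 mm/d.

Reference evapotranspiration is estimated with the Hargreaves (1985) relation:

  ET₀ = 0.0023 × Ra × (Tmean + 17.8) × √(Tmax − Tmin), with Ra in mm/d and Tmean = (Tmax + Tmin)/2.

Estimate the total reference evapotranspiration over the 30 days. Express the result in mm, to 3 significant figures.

Tmean = (33.7 + 20.5)/2 = 27.10 °C
ET₀ = 0.0023 × 13.33 × (27.10 + 17.8) × √13.2 = 0.0023 × 13.33 × 44.90 × 3.6332 = 5.0014 mm/d
Over 30 days: 5.0014 × 30 = 150.042 mm

150 mm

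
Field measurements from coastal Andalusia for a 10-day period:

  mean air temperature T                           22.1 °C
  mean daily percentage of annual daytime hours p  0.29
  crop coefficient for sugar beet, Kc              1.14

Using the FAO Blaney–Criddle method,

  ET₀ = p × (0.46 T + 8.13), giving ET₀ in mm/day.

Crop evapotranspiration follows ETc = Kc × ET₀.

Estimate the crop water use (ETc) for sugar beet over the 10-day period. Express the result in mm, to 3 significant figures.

ET₀ = 0.29 × (0.46 × 22.1 + 8.13) = 0.29 × 18.296 = 5.3058 mm/d
ETc = Kc × ET₀ = 1.14 × 5.3058 = 6.0486 mm/d
Over 10 days: 6.0486 × 10 = 60.486 mm

60.5 mm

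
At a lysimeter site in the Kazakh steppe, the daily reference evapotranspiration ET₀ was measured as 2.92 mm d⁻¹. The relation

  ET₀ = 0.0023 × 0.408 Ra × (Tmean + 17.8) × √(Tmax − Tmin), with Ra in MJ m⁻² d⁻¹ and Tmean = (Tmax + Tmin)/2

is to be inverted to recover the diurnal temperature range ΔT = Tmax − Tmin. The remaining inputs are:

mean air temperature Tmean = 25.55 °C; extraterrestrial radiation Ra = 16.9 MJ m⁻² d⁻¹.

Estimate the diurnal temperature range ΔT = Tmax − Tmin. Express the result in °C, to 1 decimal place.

18.0 °C

√ΔT = ET₀ / [0.0023 × 0.408 × Ra × (Tmean+17.8)] = 2.92 / (0.0023 × 6.8952 × 43.35) = 4.2474
ΔT = 4.2474² = 18.040 °C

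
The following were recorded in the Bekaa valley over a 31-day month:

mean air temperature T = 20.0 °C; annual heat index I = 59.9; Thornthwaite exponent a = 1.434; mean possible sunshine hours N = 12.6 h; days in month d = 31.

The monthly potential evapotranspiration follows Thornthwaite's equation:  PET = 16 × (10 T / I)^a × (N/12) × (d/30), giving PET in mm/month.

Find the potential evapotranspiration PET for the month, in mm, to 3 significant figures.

97.8 mm

10T/I = 10 × 20.0 / 59.9 = 3.3389
(10T/I)^a = 3.3389^1.434 = 5.6344
Uncorrected PET = 16 × 5.6344 = 90.150 mm
Correction = (N/12)(d/30) = (12.6/12)(31/30) = 1.0850
PET = 90.150 × 1.0850 = 97.813 mm/month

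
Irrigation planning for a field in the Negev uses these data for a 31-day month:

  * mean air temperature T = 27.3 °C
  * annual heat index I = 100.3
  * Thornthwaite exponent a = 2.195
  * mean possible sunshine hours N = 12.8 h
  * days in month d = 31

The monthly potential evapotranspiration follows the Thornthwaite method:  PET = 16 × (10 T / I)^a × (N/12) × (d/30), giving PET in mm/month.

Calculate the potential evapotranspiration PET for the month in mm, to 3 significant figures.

10T/I = 10 × 27.3 / 100.3 = 2.7218
(10T/I)^a = 2.7218^2.195 = 9.0055
Uncorrected PET = 16 × 9.0055 = 144.088 mm
Correction = (N/12)(d/30) = (12.8/12)(31/30) = 1.1022
PET = 144.088 × 1.1022 = 158.814 mm/month

159 mm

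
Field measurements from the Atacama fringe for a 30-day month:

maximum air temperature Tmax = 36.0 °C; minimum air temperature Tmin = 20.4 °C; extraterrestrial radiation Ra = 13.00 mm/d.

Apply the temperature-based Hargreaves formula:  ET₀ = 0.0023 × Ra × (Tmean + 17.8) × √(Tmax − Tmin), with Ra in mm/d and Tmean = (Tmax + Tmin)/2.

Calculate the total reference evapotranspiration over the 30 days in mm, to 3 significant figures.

163 mm

Tmean = (36.0 + 20.4)/2 = 28.20 °C
ET₀ = 0.0023 × 13.00 × (28.20 + 17.8) × √15.6 = 0.0023 × 13.00 × 46.00 × 3.9497 = 5.4324 mm/d
Over 30 days: 5.4324 × 30 = 162.972 mm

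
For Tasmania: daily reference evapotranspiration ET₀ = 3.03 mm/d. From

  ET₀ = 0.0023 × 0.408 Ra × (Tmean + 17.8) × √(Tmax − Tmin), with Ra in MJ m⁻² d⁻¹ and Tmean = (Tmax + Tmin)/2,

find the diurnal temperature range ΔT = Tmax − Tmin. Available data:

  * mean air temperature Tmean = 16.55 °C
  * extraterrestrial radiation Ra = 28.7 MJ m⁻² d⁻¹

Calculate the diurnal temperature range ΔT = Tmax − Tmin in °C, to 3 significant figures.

√ΔT = ET₀ / [0.0023 × 0.408 × Ra × (Tmean+17.8)] = 3.03 / (0.0023 × 11.7096 × 34.35) = 3.2753
ΔT = 3.2753² = 10.728 °C

10.7 °C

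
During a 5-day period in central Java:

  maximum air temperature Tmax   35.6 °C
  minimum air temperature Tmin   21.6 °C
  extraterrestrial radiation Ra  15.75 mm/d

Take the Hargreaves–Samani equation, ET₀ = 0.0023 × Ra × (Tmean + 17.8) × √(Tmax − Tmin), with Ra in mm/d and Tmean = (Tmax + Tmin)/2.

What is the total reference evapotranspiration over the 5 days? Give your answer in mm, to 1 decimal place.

31.4 mm

Tmean = (35.6 + 21.6)/2 = 28.60 °C
ET₀ = 0.0023 × 15.75 × (28.60 + 17.8) × √14.0 = 0.0023 × 15.75 × 46.40 × 3.7417 = 6.2892 mm/d
Over 5 days: 6.2892 × 5 = 31.446 mm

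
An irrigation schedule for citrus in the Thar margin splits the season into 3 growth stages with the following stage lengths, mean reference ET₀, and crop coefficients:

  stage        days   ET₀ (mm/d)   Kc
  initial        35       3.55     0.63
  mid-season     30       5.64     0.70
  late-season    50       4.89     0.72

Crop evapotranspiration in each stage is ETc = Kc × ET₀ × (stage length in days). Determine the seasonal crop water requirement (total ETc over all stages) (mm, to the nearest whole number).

initial: 0.63 × 3.55 × 35 = 78.28 mm
mid-season: 0.70 × 5.64 × 30 = 118.44 mm
late-season: 0.72 × 4.89 × 50 = 176.04 mm
Seasonal total = 372.76 mm

373 mm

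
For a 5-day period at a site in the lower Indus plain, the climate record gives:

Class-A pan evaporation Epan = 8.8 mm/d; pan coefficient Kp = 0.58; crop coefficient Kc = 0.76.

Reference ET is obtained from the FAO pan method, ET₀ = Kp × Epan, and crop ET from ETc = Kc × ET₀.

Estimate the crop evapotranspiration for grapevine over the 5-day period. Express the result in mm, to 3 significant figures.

ET₀ = 0.58 × 8.8 = 5.1040 mm/d
ETc = Kc × ET₀ = 0.76 × 5.1040 = 3.8790 mm/d
Over 5 days: 3.8790 × 5 = 19.395 mm

19.4 mm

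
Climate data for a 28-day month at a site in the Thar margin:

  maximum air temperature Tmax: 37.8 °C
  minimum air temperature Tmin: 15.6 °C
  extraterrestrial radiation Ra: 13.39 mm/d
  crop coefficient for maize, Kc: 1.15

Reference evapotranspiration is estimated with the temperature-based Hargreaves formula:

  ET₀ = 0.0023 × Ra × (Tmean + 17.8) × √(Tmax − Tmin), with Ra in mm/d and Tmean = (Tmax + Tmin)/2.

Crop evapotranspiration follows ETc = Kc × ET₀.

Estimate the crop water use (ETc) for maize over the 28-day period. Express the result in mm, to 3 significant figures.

208 mm

Tmean = (37.8 + 15.6)/2 = 26.70 °C
ET₀ = 0.0023 × 13.39 × (26.70 + 17.8) × √22.2 = 0.0023 × 13.39 × 44.50 × 4.7117 = 6.4572 mm/d
ETc = Kc × ET₀ = 1.15 × 6.4572 = 7.4258 mm/d
Over 28 days: 7.4258 × 28 = 207.922 mm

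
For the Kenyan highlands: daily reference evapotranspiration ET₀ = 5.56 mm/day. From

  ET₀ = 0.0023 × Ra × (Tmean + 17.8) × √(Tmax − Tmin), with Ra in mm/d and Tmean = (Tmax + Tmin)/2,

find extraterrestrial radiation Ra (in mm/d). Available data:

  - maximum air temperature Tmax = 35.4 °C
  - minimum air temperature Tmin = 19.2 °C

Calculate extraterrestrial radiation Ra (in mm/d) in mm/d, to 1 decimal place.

Tmean = 27.30 °C; √ΔT = 4.0249
Ra = ET₀ / [0.0023 × (Tmean+17.8) × √ΔT] = 5.56 / (0.0023 × 45.10 × 4.0249) = 13.317 mm/d

13.3 mm/d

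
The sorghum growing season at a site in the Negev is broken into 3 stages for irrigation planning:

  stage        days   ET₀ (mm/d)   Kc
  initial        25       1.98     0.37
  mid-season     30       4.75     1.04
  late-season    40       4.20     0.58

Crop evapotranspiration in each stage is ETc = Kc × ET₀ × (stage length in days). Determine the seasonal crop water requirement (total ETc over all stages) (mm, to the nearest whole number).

initial: 0.37 × 1.98 × 25 = 18.32 mm
mid-season: 1.04 × 4.75 × 30 = 148.20 mm
late-season: 0.58 × 4.20 × 40 = 97.44 mm
Seasonal total = 263.96 mm

264 mm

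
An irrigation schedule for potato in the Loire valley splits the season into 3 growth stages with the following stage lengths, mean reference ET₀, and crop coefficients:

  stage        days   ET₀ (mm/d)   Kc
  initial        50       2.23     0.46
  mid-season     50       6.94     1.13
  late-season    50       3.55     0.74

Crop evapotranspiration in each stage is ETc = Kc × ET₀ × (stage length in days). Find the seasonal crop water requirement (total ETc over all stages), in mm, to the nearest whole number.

initial: 0.46 × 2.23 × 50 = 51.29 mm
mid-season: 1.13 × 6.94 × 50 = 392.11 mm
late-season: 0.74 × 3.55 × 50 = 131.35 mm
Seasonal total = 574.75 mm

575 mm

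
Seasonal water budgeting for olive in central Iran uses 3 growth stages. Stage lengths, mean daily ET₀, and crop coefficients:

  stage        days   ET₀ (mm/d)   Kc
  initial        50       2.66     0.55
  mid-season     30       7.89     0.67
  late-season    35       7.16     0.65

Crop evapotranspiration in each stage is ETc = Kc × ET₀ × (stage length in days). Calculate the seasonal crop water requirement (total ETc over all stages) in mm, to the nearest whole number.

395 mm

initial: 0.55 × 2.66 × 50 = 73.15 mm
mid-season: 0.67 × 7.89 × 30 = 158.59 mm
late-season: 0.65 × 7.16 × 35 = 162.89 mm
Seasonal total = 394.63 mm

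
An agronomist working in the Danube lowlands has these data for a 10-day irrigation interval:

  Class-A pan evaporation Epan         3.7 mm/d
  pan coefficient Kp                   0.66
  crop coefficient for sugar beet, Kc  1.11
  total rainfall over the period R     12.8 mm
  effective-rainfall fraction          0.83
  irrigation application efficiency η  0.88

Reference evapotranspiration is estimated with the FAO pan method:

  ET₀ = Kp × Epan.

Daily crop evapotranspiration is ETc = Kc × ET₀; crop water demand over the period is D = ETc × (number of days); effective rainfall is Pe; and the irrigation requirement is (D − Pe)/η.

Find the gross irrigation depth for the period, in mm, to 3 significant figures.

ET₀ = 0.66 × 3.7 = 2.4420 mm/d
ETc = Kc × ET₀ = 1.11 × 2.4420 = 2.7106 mm/d
Crop demand D = ETc × 10 d = 2.7106 × 10 = 27.106 mm
Pe = 0.83 × 12.8 = 10.624 mm
D − Pe = 27.106 − 10.624 = 16.482 mm
Gross irrigation = 16.482 / 0.88 = 18.730 mm

18.7 mm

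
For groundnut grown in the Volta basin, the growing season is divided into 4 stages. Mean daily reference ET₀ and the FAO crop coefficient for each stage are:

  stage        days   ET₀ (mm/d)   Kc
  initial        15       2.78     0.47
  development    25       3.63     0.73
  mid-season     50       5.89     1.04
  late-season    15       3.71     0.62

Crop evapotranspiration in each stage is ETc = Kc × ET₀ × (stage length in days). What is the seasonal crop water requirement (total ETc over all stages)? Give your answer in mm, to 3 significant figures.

initial: 0.47 × 2.78 × 15 = 19.60 mm
development: 0.73 × 3.63 × 25 = 66.25 mm
mid-season: 1.04 × 5.89 × 50 = 306.28 mm
late-season: 0.62 × 3.71 × 15 = 34.50 mm
Seasonal total = 426.63 mm

427 mm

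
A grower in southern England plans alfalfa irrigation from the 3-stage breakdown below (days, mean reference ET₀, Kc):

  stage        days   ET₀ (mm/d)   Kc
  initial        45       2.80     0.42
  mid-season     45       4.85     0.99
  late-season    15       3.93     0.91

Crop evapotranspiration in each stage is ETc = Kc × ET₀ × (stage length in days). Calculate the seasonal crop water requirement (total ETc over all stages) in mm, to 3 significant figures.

initial: 0.42 × 2.80 × 45 = 52.92 mm
mid-season: 0.99 × 4.85 × 45 = 216.07 mm
late-season: 0.91 × 3.93 × 15 = 53.64 mm
Seasonal total = 322.63 mm

323 mm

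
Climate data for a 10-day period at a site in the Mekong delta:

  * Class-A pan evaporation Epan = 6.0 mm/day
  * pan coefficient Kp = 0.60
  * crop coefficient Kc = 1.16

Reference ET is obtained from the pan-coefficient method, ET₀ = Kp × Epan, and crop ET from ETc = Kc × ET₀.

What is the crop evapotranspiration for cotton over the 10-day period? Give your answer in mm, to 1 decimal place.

41.8 mm

ET₀ = 0.60 × 6.0 = 3.6000 mm/d
ETc = Kc × ET₀ = 1.16 × 3.6000 = 4.1760 mm/d
Over 10 days: 4.1760 × 10 = 41.760 mm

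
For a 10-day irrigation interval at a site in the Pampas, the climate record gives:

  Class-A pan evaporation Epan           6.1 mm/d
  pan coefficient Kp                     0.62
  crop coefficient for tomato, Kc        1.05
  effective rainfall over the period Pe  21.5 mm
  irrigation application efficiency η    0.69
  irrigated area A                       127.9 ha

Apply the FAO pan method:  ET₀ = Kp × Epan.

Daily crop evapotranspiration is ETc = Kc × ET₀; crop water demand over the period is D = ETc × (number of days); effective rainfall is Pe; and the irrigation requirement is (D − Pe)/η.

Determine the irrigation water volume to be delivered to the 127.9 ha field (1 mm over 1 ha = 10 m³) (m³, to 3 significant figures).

33800 m³

ET₀ = 0.62 × 6.1 = 3.7820 mm/d
ETc = Kc × ET₀ = 1.05 × 3.7820 = 3.9711 mm/d
Crop demand D = ETc × 10 d = 3.9711 × 10 = 39.711 mm
D − Pe = 39.711 − 21.5 = 18.211 mm
Gross irrigation = 18.211 / 0.69 = 26.393 mm
Volume = 26.393 mm × 127.9 ha × 10 = 33756.6 m³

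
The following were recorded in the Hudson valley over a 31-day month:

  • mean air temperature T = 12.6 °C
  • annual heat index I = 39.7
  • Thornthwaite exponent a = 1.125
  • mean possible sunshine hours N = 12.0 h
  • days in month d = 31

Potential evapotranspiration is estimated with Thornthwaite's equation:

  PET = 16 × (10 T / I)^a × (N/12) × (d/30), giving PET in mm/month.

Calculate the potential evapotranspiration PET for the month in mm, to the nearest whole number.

61 mm

10T/I = 10 × 12.6 / 39.7 = 3.1738
(10T/I)^a = 3.1738^1.125 = 3.6667
Uncorrected PET = 16 × 3.6667 = 58.667 mm
Correction = (N/12)(d/30) = (12.0/12)(31/30) = 1.0333
PET = 58.667 × 1.0333 = 60.621 mm/month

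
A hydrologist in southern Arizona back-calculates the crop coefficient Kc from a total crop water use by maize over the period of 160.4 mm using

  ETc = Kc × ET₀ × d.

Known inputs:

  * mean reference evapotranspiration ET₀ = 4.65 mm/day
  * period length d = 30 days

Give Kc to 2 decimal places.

1.15

ETc = Kc × ET₀ × d  ⇒  Kc = ETc / (ET₀ × d)
Kc = 160.4 / (4.65 × 30) = 160.4 / 139.50 = 1.1498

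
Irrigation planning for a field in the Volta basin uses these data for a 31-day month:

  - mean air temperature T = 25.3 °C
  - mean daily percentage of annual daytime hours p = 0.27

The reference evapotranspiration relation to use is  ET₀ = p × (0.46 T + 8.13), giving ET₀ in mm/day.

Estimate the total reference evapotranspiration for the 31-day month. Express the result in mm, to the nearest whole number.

165 mm

ET₀ = 0.27 × (0.46 × 25.3 + 8.13) = 0.27 × 19.768 = 5.3374 mm/d
Monthly total = 5.3374 × 31 = 165.459 mm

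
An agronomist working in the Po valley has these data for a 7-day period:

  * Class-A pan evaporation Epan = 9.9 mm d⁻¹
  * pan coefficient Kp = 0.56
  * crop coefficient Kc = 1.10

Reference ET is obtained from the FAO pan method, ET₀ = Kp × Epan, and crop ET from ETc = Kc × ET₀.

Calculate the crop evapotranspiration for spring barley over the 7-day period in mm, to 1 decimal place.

42.7 mm

ET₀ = 0.56 × 9.9 = 5.5440 mm/d
ETc = Kc × ET₀ = 1.10 × 5.5440 = 6.0984 mm/d
Over 7 days: 6.0984 × 7 = 42.689 mm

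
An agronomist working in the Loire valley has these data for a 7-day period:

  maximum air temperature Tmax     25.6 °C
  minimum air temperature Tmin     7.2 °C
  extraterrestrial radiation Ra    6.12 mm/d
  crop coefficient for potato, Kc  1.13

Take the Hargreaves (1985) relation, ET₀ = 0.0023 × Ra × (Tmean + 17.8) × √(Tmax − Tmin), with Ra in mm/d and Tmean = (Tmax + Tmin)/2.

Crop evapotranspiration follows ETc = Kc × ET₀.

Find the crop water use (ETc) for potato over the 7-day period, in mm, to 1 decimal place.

16.3 mm

Tmean = (25.6 + 7.2)/2 = 16.40 °C
ET₀ = 0.0023 × 6.12 × (16.40 + 17.8) × √18.4 = 0.0023 × 6.12 × 34.20 × 4.2895 = 2.0650 mm/d
ETc = Kc × ET₀ = 1.13 × 2.0650 = 2.3335 mm/d
Over 7 days: 2.3335 × 7 = 16.335 mm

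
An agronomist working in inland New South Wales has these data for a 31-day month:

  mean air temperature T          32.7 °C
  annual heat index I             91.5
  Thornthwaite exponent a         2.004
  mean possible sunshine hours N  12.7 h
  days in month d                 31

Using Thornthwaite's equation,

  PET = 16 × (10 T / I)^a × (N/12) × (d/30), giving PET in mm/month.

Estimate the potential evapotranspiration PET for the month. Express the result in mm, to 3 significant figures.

225 mm

10T/I = 10 × 32.7 / 91.5 = 3.5738
(10T/I)^a = 3.5738^2.004 = 12.8373
Uncorrected PET = 16 × 12.8373 = 205.397 mm
Correction = (N/12)(d/30) = (12.7/12)(31/30) = 1.0936
PET = 205.397 × 1.0936 = 224.622 mm/month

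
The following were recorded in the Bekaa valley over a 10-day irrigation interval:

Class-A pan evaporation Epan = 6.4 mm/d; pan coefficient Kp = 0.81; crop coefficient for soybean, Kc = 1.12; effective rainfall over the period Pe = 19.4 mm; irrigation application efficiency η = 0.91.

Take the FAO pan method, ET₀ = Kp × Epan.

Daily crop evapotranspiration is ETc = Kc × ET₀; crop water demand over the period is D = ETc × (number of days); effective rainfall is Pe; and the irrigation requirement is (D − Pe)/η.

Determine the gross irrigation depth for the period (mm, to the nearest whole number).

42 mm

ET₀ = 0.81 × 6.4 = 5.1840 mm/d
ETc = Kc × ET₀ = 1.12 × 5.1840 = 5.8061 mm/d
Crop demand D = ETc × 10 d = 5.8061 × 10 = 58.061 mm
D − Pe = 58.061 − 19.4 = 38.661 mm
Gross irrigation = 38.661 / 0.91 = 42.485 mm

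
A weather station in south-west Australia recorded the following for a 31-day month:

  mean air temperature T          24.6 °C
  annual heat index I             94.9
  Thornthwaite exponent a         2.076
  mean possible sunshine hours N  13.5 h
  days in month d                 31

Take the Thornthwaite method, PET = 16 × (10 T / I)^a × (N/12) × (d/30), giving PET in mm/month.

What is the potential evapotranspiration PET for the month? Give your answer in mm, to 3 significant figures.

10T/I = 10 × 24.6 / 94.9 = 2.5922
(10T/I)^a = 2.5922^2.076 = 7.2240
Uncorrected PET = 16 × 7.2240 = 115.584 mm
Correction = (N/12)(d/30) = (13.5/12)(31/30) = 1.1625
PET = 115.584 × 1.1625 = 134.366 mm/month

134 mm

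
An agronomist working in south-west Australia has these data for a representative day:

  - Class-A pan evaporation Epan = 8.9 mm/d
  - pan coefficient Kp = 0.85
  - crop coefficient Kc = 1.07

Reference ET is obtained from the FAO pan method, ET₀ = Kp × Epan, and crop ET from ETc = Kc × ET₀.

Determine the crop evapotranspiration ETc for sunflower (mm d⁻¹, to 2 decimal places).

ET₀ = 0.85 × 8.9 = 7.5650 mm/d
ETc = Kc × ET₀ = 1.07 × 7.5650 = 8.0946 mm/d

8.09 mm d⁻¹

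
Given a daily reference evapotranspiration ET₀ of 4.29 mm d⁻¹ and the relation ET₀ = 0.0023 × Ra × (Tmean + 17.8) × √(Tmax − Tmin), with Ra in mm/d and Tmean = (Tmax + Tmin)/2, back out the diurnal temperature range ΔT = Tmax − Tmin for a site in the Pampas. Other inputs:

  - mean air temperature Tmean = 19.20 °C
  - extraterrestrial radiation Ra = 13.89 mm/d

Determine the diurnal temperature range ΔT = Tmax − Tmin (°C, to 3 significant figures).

13.2 °C

√ΔT = ET₀ / [0.0023 × Ra × (Tmean+17.8)] = 4.29 / (0.0023 × 13.89 × 37.00) = 3.6293
ΔT = 3.6293² = 13.172 °C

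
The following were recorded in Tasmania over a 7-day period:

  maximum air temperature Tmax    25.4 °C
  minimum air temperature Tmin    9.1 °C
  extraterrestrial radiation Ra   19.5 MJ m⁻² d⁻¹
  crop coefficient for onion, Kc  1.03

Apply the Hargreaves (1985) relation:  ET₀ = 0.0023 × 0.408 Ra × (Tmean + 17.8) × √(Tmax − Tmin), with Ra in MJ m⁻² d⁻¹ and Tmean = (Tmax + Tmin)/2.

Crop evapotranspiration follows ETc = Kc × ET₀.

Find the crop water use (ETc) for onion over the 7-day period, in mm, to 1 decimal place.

18.7 mm

Tmean = (25.4 + 9.1)/2 = 17.25 °C
0.408 Ra = 0.408 × 19.5 = 7.9560 mm/d equivalent
ET₀ = 0.0023 × 7.9560 × (17.25 + 17.8) × √16.3 = 0.0023 × 7.9560 × 35.05 × 4.0373 = 2.5894 mm/d
ETc = Kc × ET₀ = 1.03 × 2.5894 = 2.6671 mm/d
Over 7 days: 2.6671 × 7 = 18.670 mm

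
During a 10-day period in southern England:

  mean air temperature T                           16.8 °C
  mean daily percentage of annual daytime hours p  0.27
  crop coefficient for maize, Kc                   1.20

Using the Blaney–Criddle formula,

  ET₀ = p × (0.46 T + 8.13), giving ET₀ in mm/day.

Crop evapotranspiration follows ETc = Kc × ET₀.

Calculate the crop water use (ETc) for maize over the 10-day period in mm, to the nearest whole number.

ET₀ = 0.27 × (0.46 × 16.8 + 8.13) = 0.27 × 15.858 = 4.2817 mm/d
ETc = Kc × ET₀ = 1.20 × 4.2817 = 5.1380 mm/d
Over 10 days: 5.1380 × 10 = 51.380 mm

51 mm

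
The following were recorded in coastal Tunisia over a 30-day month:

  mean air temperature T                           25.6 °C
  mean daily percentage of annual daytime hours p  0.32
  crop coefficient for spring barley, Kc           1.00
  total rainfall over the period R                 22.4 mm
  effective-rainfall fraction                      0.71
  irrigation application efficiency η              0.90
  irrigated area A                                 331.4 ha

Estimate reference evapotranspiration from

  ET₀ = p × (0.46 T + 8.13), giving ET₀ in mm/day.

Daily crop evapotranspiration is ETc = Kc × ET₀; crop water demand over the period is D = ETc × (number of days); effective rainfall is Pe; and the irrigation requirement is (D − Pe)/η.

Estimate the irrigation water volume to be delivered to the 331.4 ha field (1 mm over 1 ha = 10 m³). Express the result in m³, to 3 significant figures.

645000 m³

ET₀ = 0.32 × (0.46 × 25.6 + 8.13) = 0.32 × 19.906 = 6.3699 mm/d
ETc = Kc × ET₀ = 1.00 × 6.3699 = 6.3699 mm/d
Crop demand D = ETc × 30 d = 6.3699 × 30 = 191.097 mm
Pe = 0.71 × 22.4 = 15.904 mm
D − Pe = 191.097 − 15.904 = 175.193 mm
Gross irrigation = 175.193 / 0.90 = 194.659 mm
Volume = 194.659 mm × 331.4 ha × 10 = 645099.9 m³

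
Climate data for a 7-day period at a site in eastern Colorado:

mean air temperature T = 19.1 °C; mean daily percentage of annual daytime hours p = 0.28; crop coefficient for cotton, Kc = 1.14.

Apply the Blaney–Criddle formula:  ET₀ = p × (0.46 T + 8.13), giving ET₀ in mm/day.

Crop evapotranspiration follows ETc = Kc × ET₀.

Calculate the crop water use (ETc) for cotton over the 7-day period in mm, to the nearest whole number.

ET₀ = 0.28 × (0.46 × 19.1 + 8.13) = 0.28 × 16.916 = 4.7365 mm/d
ETc = Kc × ET₀ = 1.14 × 4.7365 = 5.3996 mm/d
Over 7 days: 5.3996 × 7 = 37.797 mm

38 mm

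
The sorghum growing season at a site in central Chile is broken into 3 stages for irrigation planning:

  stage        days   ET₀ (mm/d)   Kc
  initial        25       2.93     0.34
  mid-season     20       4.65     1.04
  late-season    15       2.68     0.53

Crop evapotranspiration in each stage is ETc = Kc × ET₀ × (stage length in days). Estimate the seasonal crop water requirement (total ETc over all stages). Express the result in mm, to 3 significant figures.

initial: 0.34 × 2.93 × 25 = 24.91 mm
mid-season: 1.04 × 4.65 × 20 = 96.72 mm
late-season: 0.53 × 2.68 × 15 = 21.31 mm
Seasonal total = 142.94 mm

143 mm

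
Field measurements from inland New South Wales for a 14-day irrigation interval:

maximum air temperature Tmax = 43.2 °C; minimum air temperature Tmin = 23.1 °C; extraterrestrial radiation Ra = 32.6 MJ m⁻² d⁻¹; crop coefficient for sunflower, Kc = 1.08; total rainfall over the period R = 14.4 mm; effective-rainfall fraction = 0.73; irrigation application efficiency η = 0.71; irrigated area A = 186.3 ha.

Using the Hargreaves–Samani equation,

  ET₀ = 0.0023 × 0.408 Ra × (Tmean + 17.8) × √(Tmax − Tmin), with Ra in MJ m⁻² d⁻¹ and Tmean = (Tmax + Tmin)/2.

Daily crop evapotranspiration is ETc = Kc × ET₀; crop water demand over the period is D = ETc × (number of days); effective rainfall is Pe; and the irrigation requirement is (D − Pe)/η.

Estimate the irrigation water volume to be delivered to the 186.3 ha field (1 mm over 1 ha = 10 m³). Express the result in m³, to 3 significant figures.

250000 m³

Tmean = (43.2 + 23.1)/2 = 33.15 °C
0.408 Ra = 0.408 × 32.6 = 13.3008 mm/d equivalent
ET₀ = 0.0023 × 13.3008 × (33.15 + 17.8) × √20.1 = 0.0023 × 13.3008 × 50.95 × 4.4833 = 6.9879 mm/d
ETc = Kc × ET₀ = 1.08 × 6.9879 = 7.5469 mm/d
Crop demand D = ETc × 14 d = 7.5469 × 14 = 105.657 mm
Pe = 0.73 × 14.4 = 10.512 mm
D − Pe = 105.657 − 10.512 = 95.145 mm
Gross irrigation = 95.145 / 0.71 = 134.007 mm
Volume = 134.007 mm × 186.3 ha × 10 = 249655.0 m³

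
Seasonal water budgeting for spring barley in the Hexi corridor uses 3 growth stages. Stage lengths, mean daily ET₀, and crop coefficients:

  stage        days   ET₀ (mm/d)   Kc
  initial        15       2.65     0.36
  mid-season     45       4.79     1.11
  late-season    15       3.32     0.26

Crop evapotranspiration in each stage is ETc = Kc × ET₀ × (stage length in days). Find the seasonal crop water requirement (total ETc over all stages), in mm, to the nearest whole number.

initial: 0.36 × 2.65 × 15 = 14.31 mm
mid-season: 1.11 × 4.79 × 45 = 239.26 mm
late-season: 0.26 × 3.32 × 15 = 12.95 mm
Seasonal total = 266.52 mm

267 mm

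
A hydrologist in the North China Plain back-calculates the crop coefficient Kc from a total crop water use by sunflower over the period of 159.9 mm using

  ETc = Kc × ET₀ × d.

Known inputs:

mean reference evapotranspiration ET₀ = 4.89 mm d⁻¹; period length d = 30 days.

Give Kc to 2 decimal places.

1.09

ETc = Kc × ET₀ × d  ⇒  Kc = ETc / (ET₀ × d)
Kc = 159.9 / (4.89 × 30) = 159.9 / 146.70 = 1.0900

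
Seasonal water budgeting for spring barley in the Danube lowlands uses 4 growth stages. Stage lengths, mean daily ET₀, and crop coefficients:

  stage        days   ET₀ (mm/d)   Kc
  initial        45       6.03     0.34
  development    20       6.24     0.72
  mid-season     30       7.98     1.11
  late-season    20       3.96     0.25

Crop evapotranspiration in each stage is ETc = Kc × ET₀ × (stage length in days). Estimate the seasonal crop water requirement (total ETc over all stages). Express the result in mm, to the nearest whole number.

468 mm

initial: 0.34 × 6.03 × 45 = 92.26 mm
development: 0.72 × 6.24 × 20 = 89.86 mm
mid-season: 1.11 × 7.98 × 30 = 265.73 mm
late-season: 0.25 × 3.96 × 20 = 19.80 mm
Seasonal total = 467.65 mm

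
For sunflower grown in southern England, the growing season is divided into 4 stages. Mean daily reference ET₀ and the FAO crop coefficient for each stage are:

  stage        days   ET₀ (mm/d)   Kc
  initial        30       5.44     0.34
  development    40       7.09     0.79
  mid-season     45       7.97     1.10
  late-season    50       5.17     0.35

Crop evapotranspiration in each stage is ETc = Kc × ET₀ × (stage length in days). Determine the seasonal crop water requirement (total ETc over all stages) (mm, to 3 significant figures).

initial: 0.34 × 5.44 × 30 = 55.49 mm
development: 0.79 × 7.09 × 40 = 224.04 mm
mid-season: 1.10 × 7.97 × 45 = 394.52 mm
late-season: 0.35 × 5.17 × 50 = 90.48 mm
Seasonal total = 764.53 mm

765 mm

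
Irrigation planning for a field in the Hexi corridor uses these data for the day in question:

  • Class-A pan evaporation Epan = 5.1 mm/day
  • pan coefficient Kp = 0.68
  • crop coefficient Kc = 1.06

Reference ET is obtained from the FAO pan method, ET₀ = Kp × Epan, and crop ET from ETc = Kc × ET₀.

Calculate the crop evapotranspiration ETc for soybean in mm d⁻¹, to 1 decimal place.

3.7 mm d⁻¹

ET₀ = 0.68 × 5.1 = 3.4680 mm/d
ETc = Kc × ET₀ = 1.06 × 3.4680 = 3.6761 mm/d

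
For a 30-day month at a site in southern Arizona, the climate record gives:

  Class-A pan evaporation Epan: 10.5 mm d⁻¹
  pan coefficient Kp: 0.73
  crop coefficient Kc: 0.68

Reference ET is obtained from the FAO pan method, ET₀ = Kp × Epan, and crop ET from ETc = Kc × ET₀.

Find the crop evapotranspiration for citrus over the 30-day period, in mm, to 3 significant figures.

156 mm

ET₀ = 0.73 × 10.5 = 7.6650 mm/d
ETc = Kc × ET₀ = 0.68 × 7.6650 = 5.2122 mm/d
Over 30 days: 5.2122 × 30 = 156.366 mm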